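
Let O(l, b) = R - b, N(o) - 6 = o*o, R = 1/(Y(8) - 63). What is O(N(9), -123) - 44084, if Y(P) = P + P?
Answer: -2066168/47 ≈ -43961.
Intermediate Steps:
Y(P) = 2*P
R = -1/47 (R = 1/(2*8 - 63) = 1/(16 - 63) = 1/(-47) = -1/47 ≈ -0.021277)
N(o) = 6 + o² (N(o) = 6 + o*o = 6 + o²)
O(l, b) = -1/47 - b
O(N(9), -123) - 44084 = (-1/47 - 1*(-123)) - 44084 = (-1/47 + 123) - 44084 = 5780/47 - 44084 = -2066168/47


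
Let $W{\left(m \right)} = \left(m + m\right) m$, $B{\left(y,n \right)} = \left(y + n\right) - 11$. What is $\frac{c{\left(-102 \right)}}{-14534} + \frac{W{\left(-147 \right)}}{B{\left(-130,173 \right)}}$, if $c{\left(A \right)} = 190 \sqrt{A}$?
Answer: $\frac{21609}{16} - \frac{95 i \sqrt{102}}{7267} \approx 1350.6 - 0.13203 i$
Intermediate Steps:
$B{\left(y,n \right)} = -11 + n + y$ ($B{\left(y,n \right)} = \left(n + y\right) - 11 = -11 + n + y$)
$W{\left(m \right)} = 2 m^{2}$ ($W{\left(m \right)} = 2 m m = 2 m^{2}$)
$\frac{c{\left(-102 \right)}}{-14534} + \frac{W{\left(-147 \right)}}{B{\left(-130,173 \right)}} = \frac{190 \sqrt{-102}}{-14534} + \frac{2 \left(-147\right)^{2}}{-11 + 173 - 130} = 190 i \sqrt{102} \left(- \frac{1}{14534}\right) + \frac{2 \cdot 21609}{32} = 190 i \sqrt{102} \left(- \frac{1}{14534}\right) + 43218 \cdot \frac{1}{32} = - \frac{95 i \sqrt{102}}{7267} + \frac{21609}{16} = \frac{21609}{16} - \frac{95 i \sqrt{102}}{7267}$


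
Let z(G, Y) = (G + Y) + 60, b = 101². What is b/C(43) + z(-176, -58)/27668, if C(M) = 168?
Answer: 70553009/1162056 ≈ 60.714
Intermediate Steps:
b = 10201
z(G, Y) = 60 + G + Y
b/C(43) + z(-176, -58)/27668 = 10201/168 + (60 - 176 - 58)/27668 = 10201*(1/168) - 174*1/27668 = 10201/168 - 87/13834 = 70553009/1162056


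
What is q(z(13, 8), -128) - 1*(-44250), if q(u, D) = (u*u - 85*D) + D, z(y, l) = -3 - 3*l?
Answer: 55731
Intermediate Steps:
z(y, l) = -3 - 3*l
q(u, D) = u² - 84*D (q(u, D) = (u² - 85*D) + D = u² - 84*D)
q(z(13, 8), -128) - 1*(-44250) = ((-3 - 3*8)² - 84*(-128)) - 1*(-44250) = ((-3 - 24)² + 10752) + 44250 = ((-27)² + 10752) + 44250 = (729 + 10752) + 44250 = 11481 + 44250 = 55731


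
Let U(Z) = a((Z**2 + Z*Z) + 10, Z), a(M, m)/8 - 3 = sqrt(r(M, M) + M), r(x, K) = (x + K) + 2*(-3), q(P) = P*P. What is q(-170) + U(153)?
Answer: 28924 + 8*sqrt(140478) ≈ 31922.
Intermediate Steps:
q(P) = P**2
r(x, K) = -6 + K + x (r(x, K) = (K + x) - 6 = -6 + K + x)
a(M, m) = 24 + 8*sqrt(-6 + 3*M) (a(M, m) = 24 + 8*sqrt((-6 + M + M) + M) = 24 + 8*sqrt((-6 + 2*M) + M) = 24 + 8*sqrt(-6 + 3*M))
U(Z) = 24 + 8*sqrt(24 + 6*Z**2) (U(Z) = 24 + 8*sqrt(-6 + 3*((Z**2 + Z*Z) + 10)) = 24 + 8*sqrt(-6 + 3*((Z**2 + Z**2) + 10)) = 24 + 8*sqrt(-6 + 3*(2*Z**2 + 10)) = 24 + 8*sqrt(-6 + 3*(10 + 2*Z**2)) = 24 + 8*sqrt(-6 + (30 + 6*Z**2)) = 24 + 8*sqrt(24 + 6*Z**2))
q(-170) + U(153) = (-170)**2 + (24 + 8*sqrt(24 + 6*153**2)) = 28900 + (24 + 8*sqrt(24 + 6*23409)) = 28900 + (24 + 8*sqrt(24 + 140454)) = 28900 + (24 + 8*sqrt(140478)) = 28924 + 8*sqrt(140478)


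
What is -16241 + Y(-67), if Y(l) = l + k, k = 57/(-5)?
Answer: -81597/5 ≈ -16319.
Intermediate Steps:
k = -57/5 (k = 57*(-⅕) = -57/5 ≈ -11.400)
Y(l) = -57/5 + l (Y(l) = l - 57/5 = -57/5 + l)
-16241 + Y(-67) = -16241 + (-57/5 - 67) = -16241 - 392/5 = -81597/5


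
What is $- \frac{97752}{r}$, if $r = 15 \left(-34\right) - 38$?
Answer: $\frac{24438}{137} \approx 178.38$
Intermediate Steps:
$r = -548$ ($r = -510 - 38 = -548$)
$- \frac{97752}{r} = - \frac{97752}{-548} = \left(-97752\right) \left(- \frac{1}{548}\right) = \frac{24438}{137}$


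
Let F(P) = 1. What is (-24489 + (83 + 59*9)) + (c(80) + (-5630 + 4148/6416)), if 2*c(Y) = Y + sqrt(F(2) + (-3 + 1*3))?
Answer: -47260021/1604 ≈ -29464.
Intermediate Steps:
c(Y) = 1/2 + Y/2 (c(Y) = (Y + sqrt(1 + (-3 + 1*3)))/2 = (Y + sqrt(1 + (-3 + 3)))/2 = (Y + sqrt(1 + 0))/2 = (Y + sqrt(1))/2 = (Y + 1)/2 = (1 + Y)/2 = 1/2 + Y/2)
(-24489 + (83 + 59*9)) + (c(80) + (-5630 + 4148/6416)) = (-24489 + (83 + 59*9)) + ((1/2 + (1/2)*80) + (-5630 + 4148/6416)) = (-24489 + (83 + 531)) + ((1/2 + 40) + (-5630 + 4148*(1/6416))) = (-24489 + 614) + (81/2 + (-5630 + 1037/1604)) = -23875 + (81/2 - 9029483/1604) = -23875 - 8964521/1604 = -47260021/1604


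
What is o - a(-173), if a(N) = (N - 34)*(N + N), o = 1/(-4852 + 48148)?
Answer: -3100946111/43296 ≈ -71622.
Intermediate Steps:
o = 1/43296 ≈ 2.3097e-5
a(N) = 2*N*(-34 + N) (a(N) = (-34 + N)*(2*N) = 2*N*(-34 + N))
o - a(-173) = 1/43296 - 2*(-173)*(-34 - 173) = 1/43296 - 2*(-173)*(-207) = 1/43296 - 1*71622 = 1/43296 - 71622 = -3100946111/43296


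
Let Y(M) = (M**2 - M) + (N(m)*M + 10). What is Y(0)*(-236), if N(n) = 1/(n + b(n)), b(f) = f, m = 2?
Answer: -2360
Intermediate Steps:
N(n) = 1/(2*n) (N(n) = 1/(n + n) = 1/(2*n))
Y(M) = 10 + M**2 - 3*M/4 (Y(M) = (M**2 - M) + (((1/2)/2)*M + 10) = (M**2 - M) + (((1/2)*(1/2))*M + 10) = (M**2 - M) + (M/4 + 10) = (M**2 - M) + (10 + M/4) = 10 + M**2 - 3*M/4)
Y(0)*(-236) = (10 + 0**2 - 3/4*0)*(-236) = (10 + 0 + 0)*(-236) = 10*(-236) = -2360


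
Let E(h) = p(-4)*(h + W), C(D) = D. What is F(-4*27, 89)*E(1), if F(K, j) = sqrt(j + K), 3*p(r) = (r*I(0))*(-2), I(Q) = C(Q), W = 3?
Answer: 0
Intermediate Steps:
I(Q) = Q
p(r) = 0 (p(r) = ((r*0)*(-2))/3 = (0*(-2))/3 = (1/3)*0 = 0)
F(K, j) = sqrt(K + j)
E(h) = 0 (E(h) = 0*(h + 3) = 0*(3 + h) = 0)
F(-4*27, 89)*E(1) = sqrt(-4*27 + 89)*0 = sqrt(-108 + 89)*0 = sqrt(-19)*0 = (I*sqrt(19))*0 = 0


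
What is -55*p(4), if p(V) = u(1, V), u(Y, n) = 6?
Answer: -330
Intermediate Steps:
p(V) = 6
-55*p(4) = -55*6 = -330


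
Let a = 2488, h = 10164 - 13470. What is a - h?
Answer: 5794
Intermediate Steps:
h = -3306
a - h = 2488 - 1*(-3306) = 2488 + 3306 = 5794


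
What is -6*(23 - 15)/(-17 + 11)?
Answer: 8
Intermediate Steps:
-6*(23 - 15)/(-17 + 11) = -48/(-6) = -48*(-1)/6 = -6*(-4/3) = 8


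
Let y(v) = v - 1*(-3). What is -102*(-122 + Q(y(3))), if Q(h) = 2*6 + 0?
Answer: 11220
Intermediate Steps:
y(v) = 3 + v (y(v) = v + 3 = 3 + v)
Q(h) = 12 (Q(h) = 12 + 0 = 12)
-102*(-122 + Q(y(3))) = -102*(-122 + 12) = -102*(-110) = 11220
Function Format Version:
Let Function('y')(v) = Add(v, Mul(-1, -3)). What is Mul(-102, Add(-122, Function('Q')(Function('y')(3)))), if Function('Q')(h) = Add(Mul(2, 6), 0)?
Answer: 11220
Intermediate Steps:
Function('y')(v) = Add(3, v) (Function('y')(v) = Add(v, 3) = Add(3, v))
Function('Q')(h) = 12 (Function('Q')(h) = Add(12, 0) = 12)
Mul(-102, Add(-122, Function('Q')(Function('y')(3)))) = Mul(-102, Add(-122, 12)) = Mul(-102, -110) = 11220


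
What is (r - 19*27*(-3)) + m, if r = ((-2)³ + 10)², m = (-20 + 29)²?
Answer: 1624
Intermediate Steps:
m = 81 (m = 9² = 81)
r = 4 (r = (-8 + 10)² = 2² = 4)
(r - 19*27*(-3)) + m = (4 - 19*27*(-3)) + 81 = (4 - 513*(-3)) + 81 = (4 + 1539) + 81 = 1543 + 81 = 1624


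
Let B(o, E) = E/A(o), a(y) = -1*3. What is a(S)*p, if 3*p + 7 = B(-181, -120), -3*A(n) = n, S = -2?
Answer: 1627/181 ≈ 8.9890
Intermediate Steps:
a(y) = -3
A(n) = -n/3
B(o, E) = -3*E/o (B(o, E) = E/((-o/3)) = E*(-3/o) = -3*E/o)
p = -1627/543 (p = -7/3 + (-3*(-120)/(-181))/3 = -7/3 + (-3*(-120)*(-1/181))/3 = -7/3 + (1/3)*(-360/181) = -7/3 - 120/181 = -1627/543 ≈ -2.9963)
a(S)*p = -3*(-1627/543) = 1627/181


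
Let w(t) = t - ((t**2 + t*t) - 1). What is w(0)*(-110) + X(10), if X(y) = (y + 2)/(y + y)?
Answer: -547/5 ≈ -109.40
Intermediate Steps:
w(t) = 1 + t - 2*t**2 (w(t) = t - ((t**2 + t**2) - 1) = t - (2*t**2 - 1) = t - (-1 + 2*t**2) = t + (1 - 2*t**2) = 1 + t - 2*t**2)
X(y) = (2 + y)/(2*y) (X(y) = (2 + y)/((2*y)) = (2 + y)*(1/(2*y)) = (2 + y)/(2*y))
w(0)*(-110) + X(10) = (1 + 0 - 2*0**2)*(-110) + (1/2)*(2 + 10)/10 = (1 + 0 - 2*0)*(-110) + (1/2)*(1/10)*12 = (1 + 0 + 0)*(-110) + 3/5 = 1*(-110) + 3/5 = -110 + 3/5 = -547/5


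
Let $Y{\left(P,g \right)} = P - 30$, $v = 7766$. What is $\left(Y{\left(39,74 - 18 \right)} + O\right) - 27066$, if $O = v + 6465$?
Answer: $-12826$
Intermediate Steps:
$O = 14231$ ($O = 7766 + 6465 = 14231$)
$Y{\left(P,g \right)} = -30 + P$
$\left(Y{\left(39,74 - 18 \right)} + O\right) - 27066 = \left(\left(-30 + 39\right) + 14231\right) - 27066 = \left(9 + 14231\right) - 27066 = 14240 - 27066 = -12826$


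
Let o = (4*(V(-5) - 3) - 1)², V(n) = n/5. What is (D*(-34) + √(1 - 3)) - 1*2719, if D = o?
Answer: -12545 + I*√2 ≈ -12545.0 + 1.4142*I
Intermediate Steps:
V(n) = n/5 (V(n) = n*(⅕) = n/5)
o = 289 (o = (4*((⅕)*(-5) - 3) - 1)² = (4*(-1 - 3) - 1)² = (4*(-4) - 1)² = (-16 - 1)² = (-17)² = 289)
D = 289
(D*(-34) + √(1 - 3)) - 1*2719 = (289*(-34) + √(1 - 3)) - 1*2719 = (-9826 + √(-2)) - 2719 = (-9826 + I*√2) - 2719 = -12545 + I*√2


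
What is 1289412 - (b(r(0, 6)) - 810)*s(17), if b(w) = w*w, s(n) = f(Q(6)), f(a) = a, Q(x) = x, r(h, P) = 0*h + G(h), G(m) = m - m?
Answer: 1294272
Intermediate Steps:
G(m) = 0
r(h, P) = 0 (r(h, P) = 0*h + 0 = 0 + 0 = 0)
s(n) = 6
b(w) = w**2
1289412 - (b(r(0, 6)) - 810)*s(17) = 1289412 - (0**2 - 810)*6 = 1289412 - (0 - 810)*6 = 1289412 - (-810)*6 = 1289412 - 1*(-4860) = 1289412 + 4860 = 1294272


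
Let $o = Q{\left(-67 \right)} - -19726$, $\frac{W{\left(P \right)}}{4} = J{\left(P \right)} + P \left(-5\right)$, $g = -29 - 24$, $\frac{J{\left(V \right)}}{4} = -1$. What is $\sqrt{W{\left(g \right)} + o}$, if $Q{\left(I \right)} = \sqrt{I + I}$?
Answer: $\sqrt{20770 + i \sqrt{134}} \approx 144.12 + 0.0402 i$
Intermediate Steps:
$J{\left(V \right)} = -4$ ($J{\left(V \right)} = 4 \left(-1\right) = -4$)
$g = -53$
$Q{\left(I \right)} = \sqrt{2} \sqrt{I}$ ($Q{\left(I \right)} = \sqrt{2 I} = \sqrt{2} \sqrt{I}$)
$W{\left(P \right)} = -16 - 20 P$ ($W{\left(P \right)} = 4 \left(-4 + P \left(-5\right)\right) = 4 \left(-4 - 5 P\right) = -16 - 20 P$)
$o = 19726 + i \sqrt{134}$ ($o = \sqrt{2} \sqrt{-67} - -19726 = \sqrt{2} i \sqrt{67} + 19726 = i \sqrt{134} + 19726 = 19726 + i \sqrt{134} \approx 19726.0 + 11.576 i$)
$\sqrt{W{\left(g \right)} + o} = \sqrt{\left(-16 - -1060\right) + \left(19726 + i \sqrt{134}\right)} = \sqrt{\left(-16 + 1060\right) + \left(19726 + i \sqrt{134}\right)} = \sqrt{1044 + \left(19726 + i \sqrt{134}\right)} = \sqrt{20770 + i \sqrt{134}}$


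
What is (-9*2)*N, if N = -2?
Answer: 36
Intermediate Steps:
(-9*2)*N = -9*2*(-2) = -18*(-2) = 36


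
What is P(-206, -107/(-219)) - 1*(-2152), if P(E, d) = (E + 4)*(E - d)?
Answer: 9605930/219 ≈ 43863.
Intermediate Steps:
P(E, d) = (4 + E)*(E - d)
P(-206, -107/(-219)) - 1*(-2152) = ((-206)**2 - (-428)/(-219) + 4*(-206) - 1*(-206)*(-107/(-219))) - 1*(-2152) = (42436 - (-428)*(-1)/219 - 824 - 1*(-206)*(-107*(-1/219))) + 2152 = (42436 - 4*107/219 - 824 - 1*(-206)*107/219) + 2152 = (42436 - 428/219 - 824 + 22042/219) + 2152 = 9134642/219 + 2152 = 9605930/219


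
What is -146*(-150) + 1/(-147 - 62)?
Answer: 4577099/209 ≈ 21900.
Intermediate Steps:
-146*(-150) + 1/(-147 - 62) = 21900 + 1/(-209) = 21900 - 1/209 = 4577099/209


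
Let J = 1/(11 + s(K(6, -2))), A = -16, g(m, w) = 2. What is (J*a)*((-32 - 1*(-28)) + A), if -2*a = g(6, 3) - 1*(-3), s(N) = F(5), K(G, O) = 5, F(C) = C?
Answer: 25/8 ≈ 3.1250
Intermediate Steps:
s(N) = 5
J = 1/16 (J = 1/(11 + 5) = 1/16 ≈ 0.062500)
a = -5/2 (a = -(2 - 1*(-3))/2 = -(2 + 3)/2 = -½*5 = -5/2 ≈ -2.5000)
(J*a)*((-32 - 1*(-28)) + A) = ((1/16)*(-5/2))*((-32 - 1*(-28)) - 16) = -5*((-32 + 28) - 16)/32 = -5*(-4 - 16)/32 = -5/32*(-20) = 25/8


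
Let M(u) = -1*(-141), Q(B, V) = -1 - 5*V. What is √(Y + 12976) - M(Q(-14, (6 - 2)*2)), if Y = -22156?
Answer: -141 + 6*I*√255 ≈ -141.0 + 95.812*I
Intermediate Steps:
M(u) = 141
√(Y + 12976) - M(Q(-14, (6 - 2)*2)) = √(-22156 + 12976) - 1*141 = √(-9180) - 141 = 6*I*√255 - 141 = -141 + 6*I*√255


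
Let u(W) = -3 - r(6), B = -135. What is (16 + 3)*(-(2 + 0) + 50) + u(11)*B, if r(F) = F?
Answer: 2127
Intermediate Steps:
u(W) = -9 (u(W) = -3 - 1*6 = -3 - 6 = -9)
(16 + 3)*(-(2 + 0) + 50) + u(11)*B = (16 + 3)*(-(2 + 0) + 50) - 9*(-135) = 19*(-1*2 + 50) + 1215 = 19*(-2 + 50) + 1215 = 19*48 + 1215 = 912 + 1215 = 2127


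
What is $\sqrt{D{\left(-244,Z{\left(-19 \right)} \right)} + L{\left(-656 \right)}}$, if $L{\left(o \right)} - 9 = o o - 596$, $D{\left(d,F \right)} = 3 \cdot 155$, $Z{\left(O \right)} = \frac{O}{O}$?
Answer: $\sqrt{430214} \approx 655.91$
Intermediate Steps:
$Z{\left(O \right)} = 1$
$D{\left(d,F \right)} = 465$
$L{\left(o \right)} = -587 + o^{2}$ ($L{\left(o \right)} = 9 + \left(o o - 596\right) = 9 + \left(o^{2} - 596\right) = 9 + \left(-596 + o^{2}\right) = -587 + o^{2}$)
$\sqrt{D{\left(-244,Z{\left(-19 \right)} \right)} + L{\left(-656 \right)}} = \sqrt{465 - \left(587 - \left(-656\right)^{2}\right)} = \sqrt{465 + \left(-587 + 430336\right)} = \sqrt{465 + 429749} = \sqrt{430214}$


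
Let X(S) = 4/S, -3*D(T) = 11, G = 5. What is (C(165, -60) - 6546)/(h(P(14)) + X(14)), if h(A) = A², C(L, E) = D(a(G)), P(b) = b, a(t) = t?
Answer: -137543/4122 ≈ -33.368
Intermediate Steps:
D(T) = -11/3 (D(T) = -⅓*11 = -11/3)
C(L, E) = -11/3
(C(165, -60) - 6546)/(h(P(14)) + X(14)) = (-11/3 - 6546)/(14² + 4/14) = -19649/(3*(196 + 4*(1/14))) = -19649/(3*(196 + 2/7)) = -19649/(3*1374/7) = -19649/3*7/1374 = -137543/4122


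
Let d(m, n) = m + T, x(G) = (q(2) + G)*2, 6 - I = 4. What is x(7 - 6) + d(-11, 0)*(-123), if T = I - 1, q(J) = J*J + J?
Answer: 1244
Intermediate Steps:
I = 2 (I = 6 - 1*4 = 6 - 4 = 2)
q(J) = J + J**2 (q(J) = J**2 + J = J + J**2)
x(G) = 12 + 2*G (x(G) = (2*(1 + 2) + G)*2 = (2*3 + G)*2 = (6 + G)*2 = 12 + 2*G)
T = 1 (T = 2 - 1 = 1)
d(m, n) = 1 + m (d(m, n) = m + 1 = 1 + m)
x(7 - 6) + d(-11, 0)*(-123) = (12 + 2*(7 - 6)) + (1 - 11)*(-123) = (12 + 2*1) - 10*(-123) = (12 + 2) + 1230 = 14 + 1230 = 1244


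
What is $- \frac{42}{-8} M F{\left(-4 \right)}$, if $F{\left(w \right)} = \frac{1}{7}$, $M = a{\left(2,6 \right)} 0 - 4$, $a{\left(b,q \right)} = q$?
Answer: $-3$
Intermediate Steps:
$M = -4$ ($M = 6 \cdot 0 - 4 = 0 - 4 = -4$)
$F{\left(w \right)} = \frac{1}{7}$
$- \frac{42}{-8} M F{\left(-4 \right)} = - \frac{42}{-8} \left(-4\right) \frac{1}{7} = \left(-42\right) \left(- \frac{1}{8}\right) \left(-4\right) \frac{1}{7} = \frac{21}{4} \left(-4\right) \frac{1}{7} = \left(-21\right) \frac{1}{7} = -3$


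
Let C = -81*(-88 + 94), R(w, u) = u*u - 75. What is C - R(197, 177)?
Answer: -31740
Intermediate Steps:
R(w, u) = -75 + u**2 (R(w, u) = u**2 - 75 = -75 + u**2)
C = -486 (C = -81*6 = -486)
C - R(197, 177) = -486 - (-75 + 177**2) = -486 - (-75 + 31329) = -486 - 1*31254 = -486 - 31254 = -31740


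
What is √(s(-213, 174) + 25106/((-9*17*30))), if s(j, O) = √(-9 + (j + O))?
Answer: √(-3201015 + 2340900*I*√3)/765 ≈ 1.2956 + 2.6737*I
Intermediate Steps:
s(j, O) = √(-9 + O + j) (s(j, O) = √(-9 + (O + j)) = √(-9 + O + j))
√(s(-213, 174) + 25106/((-9*17*30))) = √(√(-9 + 174 - 213) + 25106/((-9*17*30))) = √(√(-48) + 25106/((-153*30))) = √(4*I*√3 + 25106/(-4590)) = √(4*I*√3 + 25106*(-1/4590)) = √(4*I*√3 - 12553/2295) = √(-12553/2295 + 4*I*√3)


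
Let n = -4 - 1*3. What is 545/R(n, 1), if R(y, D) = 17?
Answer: 545/17 ≈ 32.059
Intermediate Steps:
n = -7 (n = -4 - 3 = -7)
545/R(n, 1) = 545/17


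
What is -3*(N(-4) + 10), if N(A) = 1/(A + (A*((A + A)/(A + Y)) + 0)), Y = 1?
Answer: -1311/44 ≈ -29.795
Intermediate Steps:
N(A) = 1/(A + 2*A**2/(1 + A)) (N(A) = 1/(A + (A*((A + A)/(A + 1)) + 0)) = 1/(A + (A*((2*A)/(1 + A)) + 0)) = 1/(A + (A*(2*A/(1 + A)) + 0)) = 1/(A + (2*A**2/(1 + A) + 0)) = 1/(A + 2*A**2/(1 + A)))
-3*(N(-4) + 10) = -3*((1 - 4)/((-4)*(1 + 3*(-4))) + 10) = -3*(-1/4*(-3)/(1 - 12) + 10) = -3*(-1/4*(-3)/(-11) + 10) = -3*(-1/4*(-1/11)*(-3) + 10) = -3*(-3/44 + 10) = -3*437/44 = -1311/44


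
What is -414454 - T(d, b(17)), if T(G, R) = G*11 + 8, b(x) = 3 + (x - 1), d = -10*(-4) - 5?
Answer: -414847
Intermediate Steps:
d = 35 (d = 40 - 5 = 35)
b(x) = 2 + x (b(x) = 3 + (-1 + x) = 2 + x)
T(G, R) = 8 + 11*G (T(G, R) = 11*G + 8 = 8 + 11*G)
-414454 - T(d, b(17)) = -414454 - (8 + 11*35) = -414454 - (8 + 385) = -414454 - 1*393 = -414454 - 393 = -414847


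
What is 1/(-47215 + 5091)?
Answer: -1/42124 ≈ -2.3739e-5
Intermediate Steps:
1/(-47215 + 5091) = 1/(-42124) = -1/42124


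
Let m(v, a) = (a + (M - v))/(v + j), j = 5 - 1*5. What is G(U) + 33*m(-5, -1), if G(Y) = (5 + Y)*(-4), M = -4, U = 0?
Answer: -20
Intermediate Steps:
j = 0 (j = 5 - 5 = 0)
G(Y) = -20 - 4*Y
m(v, a) = (-4 + a - v)/v (m(v, a) = (a + (-4 - v))/(v + 0) = (-4 + a - v)/v)
G(U) + 33*m(-5, -1) = (-20 - 4*0) + 33*((-4 - 1 - 1*(-5))/(-5)) = (-20 + 0) + 33*(-(-4 - 1 + 5)/5) = -20 + 33*(-1/5*0) = -20 + 33*0 = -20 + 0 = -20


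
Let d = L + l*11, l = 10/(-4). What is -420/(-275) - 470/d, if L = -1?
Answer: 56488/3135 ≈ 18.018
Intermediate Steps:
l = -5/2 (l = 10*(-¼) = -5/2 ≈ -2.5000)
d = -57/2 (d = -1 - 5/2*11 = -1 - 55/2 = -57/2 ≈ -28.500)
-420/(-275) - 470/d = -420/(-275) - 470/(-57/2) = -420*(-1/275) - 470*(-2/57) = 84/55 + 940/57 = 56488/3135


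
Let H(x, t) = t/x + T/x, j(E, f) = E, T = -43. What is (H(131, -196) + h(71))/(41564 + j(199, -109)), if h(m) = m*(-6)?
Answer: -56045/5470953 ≈ -0.010244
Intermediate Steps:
H(x, t) = -43/x + t/x (H(x, t) = t/x - 43/x = -43/x + t/x)
h(m) = -6*m
(H(131, -196) + h(71))/(41564 + j(199, -109)) = ((-43 - 196)/131 - 6*71)/(41564 + 199) = ((1/131)*(-239) - 426)/41763 = (-239/131 - 426)*(1/41763) = -56045/131*1/41763 = -56045/5470953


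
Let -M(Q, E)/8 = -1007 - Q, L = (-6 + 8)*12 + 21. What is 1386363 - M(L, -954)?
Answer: 1377947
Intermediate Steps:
L = 45 (L = 2*12 + 21 = 24 + 21 = 45)
M(Q, E) = 8056 + 8*Q (M(Q, E) = -8*(-1007 - Q) = 8056 + 8*Q)
1386363 - M(L, -954) = 1386363 - (8056 + 8*45) = 1386363 - (8056 + 360) = 1386363 - 1*8416 = 1386363 - 8416 = 1377947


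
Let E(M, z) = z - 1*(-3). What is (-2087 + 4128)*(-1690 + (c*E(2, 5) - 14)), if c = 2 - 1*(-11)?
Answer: -3265600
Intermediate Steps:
E(M, z) = 3 + z (E(M, z) = z + 3 = 3 + z)
c = 13 (c = 2 + 11 = 13)
(-2087 + 4128)*(-1690 + (c*E(2, 5) - 14)) = (-2087 + 4128)*(-1690 + (13*(3 + 5) - 14)) = 2041*(-1690 + (13*8 - 14)) = 2041*(-1690 + (104 - 14)) = 2041*(-1690 + 90) = 2041*(-1600) = -3265600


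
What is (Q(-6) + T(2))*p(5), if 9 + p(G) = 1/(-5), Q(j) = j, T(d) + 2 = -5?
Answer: 598/5 ≈ 119.60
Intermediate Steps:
T(d) = -7 (T(d) = -2 - 5 = -7)
p(G) = -46/5 (p(G) = -9 + 1/(-5) = -9 - ⅕ = -46/5)
(Q(-6) + T(2))*p(5) = (-6 - 7)*(-46/5) = -13*(-46/5) = 598/5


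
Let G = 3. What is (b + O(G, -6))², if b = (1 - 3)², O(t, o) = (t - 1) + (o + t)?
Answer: 9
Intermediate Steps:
O(t, o) = -1 + o + 2*t (O(t, o) = (-1 + t) + (o + t) = -1 + o + 2*t)
b = 4 (b = (-2)² = 4)
(b + O(G, -6))² = (4 + (-1 - 6 + 2*3))² = (4 + (-1 - 6 + 6))² = (4 - 1)² = 3² = 9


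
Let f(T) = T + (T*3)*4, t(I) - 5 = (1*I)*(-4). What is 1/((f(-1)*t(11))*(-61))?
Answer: -1/30927 ≈ -3.2334e-5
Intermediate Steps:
t(I) = 5 - 4*I (t(I) = 5 + (1*I)*(-4) = 5 + I*(-4) = 5 - 4*I)
f(T) = 13*T (f(T) = T + (3*T)*4 = T + 12*T = 13*T)
1/((f(-1)*t(11))*(-61)) = 1/(((13*(-1))*(5 - 4*11))*(-61)) = 1/(-13*(5 - 44)*(-61)) = 1/(-13*(-39)*(-61)) = 1/(507*(-61)) = 1/(-30927) = -1/30927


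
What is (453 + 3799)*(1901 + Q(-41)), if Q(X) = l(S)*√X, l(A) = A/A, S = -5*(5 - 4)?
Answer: 8083052 + 4252*I*√41 ≈ 8.0831e+6 + 27226.0*I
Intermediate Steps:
S = -5 (S = -5*1 = -5)
l(A) = 1
Q(X) = √X (Q(X) = 1*√X = √X)
(453 + 3799)*(1901 + Q(-41)) = (453 + 3799)*(1901 + √(-41)) = 4252*(1901 + I*√41) = 8083052 + 4252*I*√41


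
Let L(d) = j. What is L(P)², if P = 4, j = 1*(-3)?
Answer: 9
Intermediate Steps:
j = -3
L(d) = -3
L(P)² = (-3)² = 9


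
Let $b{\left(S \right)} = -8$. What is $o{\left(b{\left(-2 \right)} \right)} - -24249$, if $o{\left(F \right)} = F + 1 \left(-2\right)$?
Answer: $24239$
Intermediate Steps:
$o{\left(F \right)} = -2 + F$ ($o{\left(F \right)} = F - 2 = -2 + F$)
$o{\left(b{\left(-2 \right)} \right)} - -24249 = \left(-2 - 8\right) - -24249 = -10 + 24249 = 24239$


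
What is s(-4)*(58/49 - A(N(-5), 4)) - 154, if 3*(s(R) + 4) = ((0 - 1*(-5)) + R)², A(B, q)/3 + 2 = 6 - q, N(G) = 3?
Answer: -23276/147 ≈ -158.34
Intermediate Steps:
A(B, q) = 12 - 3*q (A(B, q) = -6 + 3*(6 - q) = -6 + (18 - 3*q) = 12 - 3*q)
s(R) = -4 + (5 + R)²/3 (s(R) = -4 + ((0 - 1*(-5)) + R)²/3 = -4 + ((0 + 5) + R)²/3 = -4 + (5 + R)²/3)
s(-4)*(58/49 - A(N(-5), 4)) - 154 = (-4 + (5 - 4)²/3)*(58/49 - (12 - 3*4)) - 154 = (-4 + (⅓)*1²)*(58*(1/49) - (12 - 12)) - 154 = (-4 + (⅓)*1)*(58/49 - 1*0) - 154 = (-4 + ⅓)*(58/49 + 0) - 154 = -11/3*58/49 - 154 = -638/147 - 154 = -23276/147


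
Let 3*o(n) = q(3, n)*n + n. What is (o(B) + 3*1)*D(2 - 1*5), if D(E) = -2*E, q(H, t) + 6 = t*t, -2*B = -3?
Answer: 39/4 ≈ 9.7500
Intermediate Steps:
B = 3/2 (B = -½*(-3) = 3/2 ≈ 1.5000)
q(H, t) = -6 + t² (q(H, t) = -6 + t*t = -6 + t²)
o(n) = n/3 + n*(-6 + n²)/3 (o(n) = ((-6 + n²)*n + n)/3 = (n*(-6 + n²) + n)/3 = (n + n*(-6 + n²))/3 = n/3 + n*(-6 + n²)/3)
(o(B) + 3*1)*D(2 - 1*5) = ((⅓)*(3/2)*(-5 + (3/2)²) + 3*1)*(-2*(2 - 1*5)) = ((⅓)*(3/2)*(-5 + 9/4) + 3)*(-2*(2 - 5)) = ((⅓)*(3/2)*(-11/4) + 3)*(-2*(-3)) = (-11/8 + 3)*6 = (13/8)*6 = 39/4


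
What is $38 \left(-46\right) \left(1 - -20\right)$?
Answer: $-36708$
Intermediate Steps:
$38 \left(-46\right) \left(1 - -20\right) = - 1748 \left(1 + 20\right) = \left(-1748\right) 21 = -36708$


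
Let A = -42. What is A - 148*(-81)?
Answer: 11946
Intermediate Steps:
A - 148*(-81) = -42 - 148*(-81) = -42 + 11988 = 11946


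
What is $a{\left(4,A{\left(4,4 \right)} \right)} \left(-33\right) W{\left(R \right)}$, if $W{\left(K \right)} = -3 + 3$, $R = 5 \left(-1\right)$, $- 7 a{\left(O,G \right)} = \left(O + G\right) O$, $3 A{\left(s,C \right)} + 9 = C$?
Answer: $0$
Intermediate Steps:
$A{\left(s,C \right)} = -3 + \frac{C}{3}$
$a{\left(O,G \right)} = - \frac{O \left(G + O\right)}{7}$ ($a{\left(O,G \right)} = - \frac{\left(O + G\right) O}{7} = - \frac{\left(G + O\right) O}{7} = - \frac{O \left(G + O\right)}{7}$)
$R = -5$
$W{\left(K \right)} = 0$
$a{\left(4,A{\left(4,4 \right)} \right)} \left(-33\right) W{\left(R \right)} = \left(- \frac{1}{7}\right) 4 \left(\left(-3 + \frac{1}{3} \cdot 4\right) + 4\right) \left(-33\right) 0 = \left(- \frac{1}{7}\right) 4 \left(\left(-3 + \frac{4}{3}\right) + 4\right) \left(-33\right) 0 = \left(- \frac{1}{7}\right) 4 \left(- \frac{5}{3} + 4\right) \left(-33\right) 0 = \left(- \frac{1}{7}\right) 4 \cdot \frac{7}{3} \left(-33\right) 0 = \left(- \frac{4}{3}\right) \left(-33\right) 0 = 44 \cdot 0 = 0$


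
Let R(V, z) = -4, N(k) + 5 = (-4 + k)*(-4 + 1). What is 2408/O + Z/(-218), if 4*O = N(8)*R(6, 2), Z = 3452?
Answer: 233130/1853 ≈ 125.81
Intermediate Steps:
N(k) = 7 - 3*k (N(k) = -5 + (-4 + k)*(-4 + 1) = -5 + (-4 + k)*(-3) = -5 + (12 - 3*k) = 7 - 3*k)
O = 17 (O = ((7 - 3*8)*(-4))/4 = ((7 - 24)*(-4))/4 = (-17*(-4))/4 = (¼)*68 = 17)
2408/O + Z/(-218) = 2408/17 + 3452/(-218) = 2408*(1/17) + 3452*(-1/218) = 2408/17 - 1726/109 = 233130/1853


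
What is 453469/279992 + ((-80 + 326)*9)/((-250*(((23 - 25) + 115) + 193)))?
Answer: 946402117/594983000 ≈ 1.5906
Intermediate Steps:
453469/279992 + ((-80 + 326)*9)/((-250*(((23 - 25) + 115) + 193))) = 453469*(1/279992) + (246*9)/((-250*((-2 + 115) + 193))) = 453469/279992 + 2214/((-250*(113 + 193))) = 453469/279992 + 2214/((-250*306)) = 453469/279992 + 2214/(-76500) = 453469/279992 + 2214*(-1/76500) = 453469/279992 - 123/4250 = 946402117/594983000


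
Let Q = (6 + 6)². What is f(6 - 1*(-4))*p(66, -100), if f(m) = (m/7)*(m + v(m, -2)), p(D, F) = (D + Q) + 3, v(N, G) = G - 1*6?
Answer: 4260/7 ≈ 608.57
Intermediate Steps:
v(N, G) = -6 + G (v(N, G) = G - 6 = -6 + G)
Q = 144 (Q = 12² = 144)
p(D, F) = 147 + D (p(D, F) = (D + 144) + 3 = (144 + D) + 3 = 147 + D)
f(m) = m*(-8 + m)/7 (f(m) = (m/7)*(m + (-6 - 2)) = (m*(⅐))*(m - 8) = (m/7)*(-8 + m) = m*(-8 + m)/7)
f(6 - 1*(-4))*p(66, -100) = ((6 - 1*(-4))*(-8 + (6 - 1*(-4)))/7)*(147 + 66) = ((6 + 4)*(-8 + (6 + 4))/7)*213 = ((⅐)*10*(-8 + 10))*213 = ((⅐)*10*2)*213 = (20/7)*213 = 4260/7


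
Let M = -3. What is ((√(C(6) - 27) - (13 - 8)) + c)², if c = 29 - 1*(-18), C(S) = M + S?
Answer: 1740 + 168*I*√6 ≈ 1740.0 + 411.51*I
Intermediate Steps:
C(S) = -3 + S
c = 47 (c = 29 + 18 = 47)
((√(C(6) - 27) - (13 - 8)) + c)² = ((√((-3 + 6) - 27) - (13 - 8)) + 47)² = ((√(3 - 27) - 1*5) + 47)² = ((√(-24) - 5) + 47)² = ((2*I*√6 - 5) + 47)² = ((-5 + 2*I*√6) + 47)² = (42 + 2*I*√6)²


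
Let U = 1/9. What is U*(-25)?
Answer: -25/9 ≈ -2.7778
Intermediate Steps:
U = ⅑ ≈ 0.11111
U*(-25) = (⅑)*(-25) = -25/9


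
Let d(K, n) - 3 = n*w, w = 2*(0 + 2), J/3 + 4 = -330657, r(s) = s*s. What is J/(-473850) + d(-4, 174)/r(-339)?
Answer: 4234477759/2016863550 ≈ 2.0995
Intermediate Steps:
r(s) = s**2
J = -991983 (J = -12 + 3*(-330657) = -12 - 991971 = -991983)
w = 4 (w = 2*2 = 4)
d(K, n) = 3 + 4*n (d(K, n) = 3 + n*4 = 3 + 4*n)
J/(-473850) + d(-4, 174)/r(-339) = -991983/(-473850) + (3 + 4*174)/((-339)**2) = -991983*(-1/473850) + (3 + 696)/114921 = 330661/157950 + 699*(1/114921) = 330661/157950 + 233/38307 = 4234477759/2016863550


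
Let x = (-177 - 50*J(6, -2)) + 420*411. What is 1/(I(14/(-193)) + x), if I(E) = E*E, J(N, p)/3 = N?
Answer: 37249/6389805403 ≈ 5.8294e-6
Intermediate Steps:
J(N, p) = 3*N
I(E) = E**2
x = 171543 (x = (-177 - 50*3*6) + 420*411 = (-177 - 50*18) + 172620 = (-177 - 1*900) + 172620 = (-177 - 900) + 172620 = -1077 + 172620 = 171543)
1/(I(14/(-193)) + x) = 1/((14/(-193))**2 + 171543) = 1/((14*(-1/193))**2 + 171543) = 1/((-14/193)**2 + 171543) = 1/(196/37249 + 171543) = 1/(6389805403/37249) = 37249/6389805403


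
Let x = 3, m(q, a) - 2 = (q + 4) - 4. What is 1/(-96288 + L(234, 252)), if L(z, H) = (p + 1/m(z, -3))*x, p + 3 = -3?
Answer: -236/22728213 ≈ -1.0384e-5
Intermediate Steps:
m(q, a) = 2 + q (m(q, a) = 2 + ((q + 4) - 4) = 2 + ((4 + q) - 4) = 2 + q)
p = -6 (p = -3 - 3 = -6)
L(z, H) = -18 + 3/(2 + z) (L(z, H) = (-6 + 1/(2 + z))*3 = -18 + 3/(2 + z))
1/(-96288 + L(234, 252)) = 1/(-96288 + 3*(-11 - 6*234)/(2 + 234)) = 1/(-96288 + 3*(-11 - 1404)/236) = 1/(-96288 + 3*(1/236)*(-1415)) = 1/(-96288 - 4245/236) = 1/(-22728213/236) = -236/22728213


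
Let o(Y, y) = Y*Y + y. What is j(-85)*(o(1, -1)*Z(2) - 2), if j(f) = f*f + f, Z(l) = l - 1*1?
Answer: -14280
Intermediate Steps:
Z(l) = -1 + l (Z(l) = l - 1 = -1 + l)
o(Y, y) = y + Y² (o(Y, y) = Y² + y = y + Y²)
j(f) = f + f² (j(f) = f² + f = f + f²)
j(-85)*(o(1, -1)*Z(2) - 2) = (-85*(1 - 85))*((-1 + 1²)*(-1 + 2) - 2) = (-85*(-84))*((-1 + 1)*1 - 2) = 7140*(0*1 - 2) = 7140*(0 - 2) = 7140*(-2) = -14280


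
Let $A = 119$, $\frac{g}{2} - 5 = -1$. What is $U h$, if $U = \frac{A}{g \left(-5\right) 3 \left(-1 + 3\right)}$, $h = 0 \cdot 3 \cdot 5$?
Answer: $0$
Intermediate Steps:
$g = 8$ ($g = 10 + 2 \left(-1\right) = 10 - 2 = 8$)
$h = 0$ ($h = 0 \cdot 5 = 0$)
$U = - \frac{119}{240}$ ($U = \frac{119}{8 \left(-5\right) 3 \left(-1 + 3\right)} = \frac{119}{\left(-40\right) 3 \cdot 2} = \frac{119}{\left(-40\right) 6} = \frac{119}{-240} = 119 \left(- \frac{1}{240}\right) = - \frac{119}{240} \approx -0.49583$)
$U h = \left(- \frac{119}{240}\right) 0 = 0$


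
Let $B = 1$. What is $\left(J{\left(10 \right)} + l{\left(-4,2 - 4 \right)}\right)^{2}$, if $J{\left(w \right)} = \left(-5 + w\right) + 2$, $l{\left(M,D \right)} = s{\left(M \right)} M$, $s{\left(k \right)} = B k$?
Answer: $529$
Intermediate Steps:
$s{\left(k \right)} = k$ ($s{\left(k \right)} = 1 k = k$)
$l{\left(M,D \right)} = M^{2}$ ($l{\left(M,D \right)} = M M = M^{2}$)
$J{\left(w \right)} = -3 + w$
$\left(J{\left(10 \right)} + l{\left(-4,2 - 4 \right)}\right)^{2} = \left(\left(-3 + 10\right) + \left(-4\right)^{2}\right)^{2} = \left(7 + 16\right)^{2} = 23^{2} = 529$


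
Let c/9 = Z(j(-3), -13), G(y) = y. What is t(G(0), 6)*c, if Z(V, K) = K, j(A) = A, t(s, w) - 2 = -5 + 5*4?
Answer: -1989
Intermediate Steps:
t(s, w) = 17 (t(s, w) = 2 + (-5 + 5*4) = 2 + (-5 + 20) = 2 + 15 = 17)
c = -117 (c = 9*(-13) = -117)
t(G(0), 6)*c = 17*(-117) = -1989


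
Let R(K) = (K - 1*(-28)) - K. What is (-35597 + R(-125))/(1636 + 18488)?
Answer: -35569/20124 ≈ -1.7675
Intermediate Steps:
R(K) = 28 (R(K) = (K + 28) - K = (28 + K) - K = 28)
(-35597 + R(-125))/(1636 + 18488) = (-35597 + 28)/(1636 + 18488) = -35569/20124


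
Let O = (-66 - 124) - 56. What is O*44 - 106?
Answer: -10930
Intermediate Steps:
O = -246 (O = -190 - 56 = -246)
O*44 - 106 = -246*44 - 106 = -10824 - 106 = -10930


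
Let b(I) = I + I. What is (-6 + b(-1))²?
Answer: 64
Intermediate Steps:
b(I) = 2*I
(-6 + b(-1))² = (-6 + 2*(-1))² = (-6 - 2)² = (-8)² = 64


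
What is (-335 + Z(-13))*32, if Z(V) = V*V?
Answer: -5312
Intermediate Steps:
Z(V) = V²
(-335 + Z(-13))*32 = (-335 + (-13)²)*32 = (-335 + 169)*32 = -166*32 = -5312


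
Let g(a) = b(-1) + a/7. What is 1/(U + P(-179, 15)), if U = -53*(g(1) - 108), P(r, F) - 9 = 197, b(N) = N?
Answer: 7/41828 ≈ 0.00016735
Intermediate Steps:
P(r, F) = 206 (P(r, F) = 9 + 197 = 206)
g(a) = -1 + a/7
U = 40386/7 (U = -53*((-1 + (1/7)*1) - 108) = -53*((-1 + 1/7) - 108) = -53*(-6/7 - 108) = -53*(-762/7) = 40386/7 ≈ 5769.4)
1/(U + P(-179, 15)) = 1/(40386/7 + 206) = 1/(41828/7) = 7/41828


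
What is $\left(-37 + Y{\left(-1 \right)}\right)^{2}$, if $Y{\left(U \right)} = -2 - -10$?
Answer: $841$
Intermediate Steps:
$Y{\left(U \right)} = 8$ ($Y{\left(U \right)} = -2 + 10 = 8$)
$\left(-37 + Y{\left(-1 \right)}\right)^{2} = \left(-37 + 8\right)^{2} = \left(-29\right)^{2} = 841$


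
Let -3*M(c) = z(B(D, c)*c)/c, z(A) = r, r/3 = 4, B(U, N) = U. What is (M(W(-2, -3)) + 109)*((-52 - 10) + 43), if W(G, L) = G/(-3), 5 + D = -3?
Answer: -1957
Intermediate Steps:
D = -8 (D = -5 - 3 = -8)
W(G, L) = -G/3 (W(G, L) = G*(-⅓) = -G/3)
r = 12 (r = 3*4 = 12)
z(A) = 12
M(c) = -4/c
(M(W(-2, -3)) + 109)*((-52 - 10) + 43) = (-4/((-⅓*(-2))) + 109)*((-52 - 10) + 43) = (-4/⅔ + 109)*(-62 + 43) = (-4*3/2 + 109)*(-19) = (-6 + 109)*(-19) = 103*(-19) = -1957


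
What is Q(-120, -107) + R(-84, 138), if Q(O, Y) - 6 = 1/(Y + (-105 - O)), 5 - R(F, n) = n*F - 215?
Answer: 1087255/92 ≈ 11818.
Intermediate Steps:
R(F, n) = 220 - F*n (R(F, n) = 5 - (n*F - 215) = 5 - (F*n - 215) = 5 - (-215 + F*n) = 5 + (215 - F*n) = 220 - F*n)
Q(O, Y) = 6 + 1/(-105 + Y - O) (Q(O, Y) = 6 + 1/(Y + (-105 - O)) = 6 + 1/(-105 + Y - O))
Q(-120, -107) + R(-84, 138) = (629 - 6*(-107) + 6*(-120))/(105 - 120 - 1*(-107)) + (220 - 1*(-84)*138) = (629 + 642 - 720)/(105 - 120 + 107) + (220 + 11592) = 551/92 + 11812 = 1087255/92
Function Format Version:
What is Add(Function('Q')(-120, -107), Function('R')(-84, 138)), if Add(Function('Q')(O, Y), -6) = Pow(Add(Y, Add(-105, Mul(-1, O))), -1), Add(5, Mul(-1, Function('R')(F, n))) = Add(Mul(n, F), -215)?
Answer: Rational(1087255, 92) ≈ 11818.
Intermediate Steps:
Function('R')(F, n) = Add(220, Mul(-1, F, n)) (Function('R')(F, n) = Add(5, Mul(-1, Add(Mul(n, F), -215))) = Add(5, Mul(-1, Add(Mul(F, n), -215))) = Add(5, Mul(-1, Add(-215, Mul(F, n)))) = Add(5, Add(215, Mul(-1, F, n))) = Add(220, Mul(-1, F, n)))
Function('Q')(O, Y) = Add(6, Pow(Add(-105, Y, Mul(-1, O)), -1)) (Function('Q')(O, Y) = Add(6, Pow(Add(Y, Add(-105, Mul(-1, O))), -1)) = Add(6, Pow(Add(-105, Y, Mul(-1, O)), -1)))
Add(Function('Q')(-120, -107), Function('R')(-84, 138)) = Add(Mul(Pow(Add(105, -120, Mul(-1, -107)), -1), Add(629, Mul(-6, -107), Mul(6, -120))), Add(220, Mul(-1, -84, 138))) = Add(Mul(Pow(Add(105, -120, 107), -1), Add(629, 642, -720)), Add(220, 11592)) = Add(Mul(Pow(92, -1), 551), 11812) = Add(Mul(Rational(1, 92), 551), 11812) = Add(Rational(551, 92), 11812) = Rational(1087255, 92)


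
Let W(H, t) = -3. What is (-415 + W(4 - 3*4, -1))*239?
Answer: -99902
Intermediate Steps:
(-415 + W(4 - 3*4, -1))*239 = (-415 - 3)*239 = -418*239 = -99902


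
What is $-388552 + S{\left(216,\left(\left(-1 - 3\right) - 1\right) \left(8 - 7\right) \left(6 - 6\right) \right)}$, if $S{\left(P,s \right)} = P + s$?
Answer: $-388336$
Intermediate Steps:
$-388552 + S{\left(216,\left(\left(-1 - 3\right) - 1\right) \left(8 - 7\right) \left(6 - 6\right) \right)} = -388552 + \left(216 + \left(\left(-1 - 3\right) - 1\right) \left(8 - 7\right) \left(6 - 6\right)\right) = -388552 + \left(216 + \left(-4 - 1\right) 1 \cdot 0\right) = -388552 + \left(216 - 0\right) = -388552 + \left(216 + 0\right) = -388552 + 216 = -388336$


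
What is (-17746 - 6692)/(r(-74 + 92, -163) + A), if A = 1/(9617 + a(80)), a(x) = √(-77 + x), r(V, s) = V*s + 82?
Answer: 2148686865592830/250759256782259 - 8146*√3/250759256782259 ≈ 8.5687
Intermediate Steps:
r(V, s) = 82 + V*s
A = 1/(9617 + √3) (A = 1/(9617 + √(-77 + 80)) = 1/(9617 + √3) ≈ 0.00010396)
(-17746 - 6692)/(r(-74 + 92, -163) + A) = (-17746 - 6692)/((82 + (-74 + 92)*(-163)) + (9617/92486686 - √3/92486686)) = -24438/((82 + 18*(-163)) + (9617/92486686 - √3/92486686)) = -24438/((82 - 2934) + (9617/92486686 - √3/92486686)) = -24438/(-2852 + (9617/92486686 - √3/92486686)) = -24438/(-263772018855/92486686 - √3/92486686)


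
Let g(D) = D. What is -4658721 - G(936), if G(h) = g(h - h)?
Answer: -4658721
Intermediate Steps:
G(h) = 0 (G(h) = h - h = 0)
-4658721 - G(936) = -4658721 - 1*0 = -4658721 + 0 = -4658721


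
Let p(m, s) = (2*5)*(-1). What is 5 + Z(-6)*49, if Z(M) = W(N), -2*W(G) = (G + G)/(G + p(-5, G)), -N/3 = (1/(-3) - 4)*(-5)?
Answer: -562/15 ≈ -37.467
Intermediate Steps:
p(m, s) = -10 (p(m, s) = 10*(-1) = -10)
N = -65 (N = -3*(1/(-3) - 4)*(-5) = -3*(-1/3 - 4)*(-5) = -(-13)*(-5) = -3*65/3 = -65)
W(G) = -G/(-10 + G) (W(G) = -(G + G)/(2*(G - 10)) = -2*G/(2*(-10 + G)) = -G/(-10 + G))
Z(M) = -13/15 (Z(M) = -1*(-65)/(-10 - 65) = -1*(-65)/(-75) = -1*(-65)*(-1/75) = -13/15)
5 + Z(-6)*49 = 5 - 13/15*49 = 5 - 637/15 = -562/15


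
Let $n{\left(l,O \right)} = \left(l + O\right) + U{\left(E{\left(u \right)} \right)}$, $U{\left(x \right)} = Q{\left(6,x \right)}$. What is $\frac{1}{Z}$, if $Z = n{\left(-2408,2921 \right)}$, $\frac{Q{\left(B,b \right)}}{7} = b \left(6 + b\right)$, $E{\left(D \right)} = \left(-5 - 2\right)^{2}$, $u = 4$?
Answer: $\frac{1}{19378} \approx 5.1605 \cdot 10^{-5}$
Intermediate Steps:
$E{\left(D \right)} = 49$ ($E{\left(D \right)} = \left(-7\right)^{2} = 49$)
$Q{\left(B,b \right)} = 7 b \left(6 + b\right)$
$U{\left(x \right)} = 7 x \left(6 + x\right)$
$n{\left(l,O \right)} = 18865 + O + l$ ($n{\left(l,O \right)} = \left(l + O\right) + 7 \cdot 49 \left(6 + 49\right) = \left(O + l\right) + 7 \cdot 49 \cdot 55 = \left(O + l\right) + 18865 = 18865 + O + l$)
$Z = 19378$ ($Z = 18865 + 2921 - 2408 = 19378$)
$\frac{1}{Z} = \frac{1}{19378}$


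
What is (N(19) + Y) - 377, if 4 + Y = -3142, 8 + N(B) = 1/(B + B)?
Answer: -134177/38 ≈ -3531.0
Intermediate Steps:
N(B) = -8 + 1/(2*B) (N(B) = -8 + 1/(B + B) = -8 + 1/(2*B))
Y = -3146 (Y = -4 - 3142 = -3146)
(N(19) + Y) - 377 = ((-8 + (½)/19) - 3146) - 377 = ((-8 + (½)*(1/19)) - 3146) - 377 = ((-8 + 1/38) - 3146) - 377 = (-303/38 - 3146) - 377 = -119851/38 - 377 = -134177/38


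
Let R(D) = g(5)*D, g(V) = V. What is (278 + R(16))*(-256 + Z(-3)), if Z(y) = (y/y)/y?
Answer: -275302/3 ≈ -91767.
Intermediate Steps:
R(D) = 5*D
Z(y) = 1/y
(278 + R(16))*(-256 + Z(-3)) = (278 + 5*16)*(-256 + 1/(-3)) = (278 + 80)*(-256 - 1/3) = 358*(-769/3) = -275302/3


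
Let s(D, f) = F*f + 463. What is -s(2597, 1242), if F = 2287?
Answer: -2840917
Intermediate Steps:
s(D, f) = 463 + 2287*f (s(D, f) = 2287*f + 463 = 463 + 2287*f)
-s(2597, 1242) = -(463 + 2287*1242) = -(463 + 2840454) = -1*2840917 = -2840917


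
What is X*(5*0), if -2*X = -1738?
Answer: 0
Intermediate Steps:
X = 869 (X = -1/2*(-1738) = 869)
X*(5*0) = 869*(5*0) = 869*0 = 0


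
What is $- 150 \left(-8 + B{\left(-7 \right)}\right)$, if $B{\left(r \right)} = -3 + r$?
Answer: $2700$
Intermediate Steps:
$- 150 \left(-8 + B{\left(-7 \right)}\right) = - 150 \left(-8 - 10\right) = \left(-150\right) \left(-18\right) = 2700$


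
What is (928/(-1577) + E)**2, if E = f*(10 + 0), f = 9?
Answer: 19881564004/2486929 ≈ 7994.4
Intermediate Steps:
E = 90 (E = 9*(10 + 0) = 9*10 = 90)
(928/(-1577) + E)**2 = (928/(-1577) + 90)**2 = (928*(-1/1577) + 90)**2 = (-928/1577 + 90)**2 = (141002/1577)**2 = 19881564004/2486929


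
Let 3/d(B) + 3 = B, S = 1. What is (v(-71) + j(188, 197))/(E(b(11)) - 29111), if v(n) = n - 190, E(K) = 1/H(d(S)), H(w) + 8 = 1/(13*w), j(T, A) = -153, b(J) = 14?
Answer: 129996/9140893 ≈ 0.014221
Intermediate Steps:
d(B) = 3/(-3 + B)
H(w) = -8 + 1/(13*w)
E(K) = -39/314 (E(K) = 1/(-8 + 1/(13*((3/(-3 + 1))))) = 1/(-8 + 1/(13*((3/(-2))))) = 1/(-8 + 1/(13*((3*(-½))))) = 1/(-8 + 1/(13*(-3/2))) = 1/(-8 + (1/13)*(-⅔)) = 1/(-8 - 2/39) = 1/(-314/39) = -39/314)
v(n) = -190 + n
(v(-71) + j(188, 197))/(E(b(11)) - 29111) = ((-190 - 71) - 153)/(-39/314 - 29111) = (-261 - 153)/(-9140893/314) = -414*(-314/9140893) = 129996/9140893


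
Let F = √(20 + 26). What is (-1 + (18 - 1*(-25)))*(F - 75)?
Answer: -3150 + 42*√46 ≈ -2865.1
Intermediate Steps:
F = √46 ≈ 6.7823
(-1 + (18 - 1*(-25)))*(F - 75) = (-1 + (18 - 1*(-25)))*(√46 - 75) = (-1 + (18 + 25))*(-75 + √46) = (-1 + 43)*(-75 + √46) = 42*(-75 + √46) = -3150 + 42*√46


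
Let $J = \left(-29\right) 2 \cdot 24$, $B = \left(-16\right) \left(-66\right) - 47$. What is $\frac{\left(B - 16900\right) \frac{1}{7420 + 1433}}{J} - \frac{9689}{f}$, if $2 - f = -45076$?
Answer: $- \frac{6593603087}{30861841296} \approx -0.21365$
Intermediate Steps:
$B = 1009$ ($B = 1056 - 47 = 1009$)
$J = -1392$ ($J = \left(-58\right) 24 = -1392$)
$f = 45078$ ($f = 2 - -45076 = 2 + 45076 = 45078$)
$\frac{\left(B - 16900\right) \frac{1}{7420 + 1433}}{J} - \frac{9689}{f} = \frac{\left(1009 - 16900\right) \frac{1}{7420 + 1433}}{-1392} - \frac{9689}{45078} = - \frac{15891}{8853} \left(- \frac{1}{1392}\right) - \frac{9689}{45078} = \left(-15891\right) \frac{1}{8853} \left(- \frac{1}{1392}\right) - \frac{9689}{45078} = \left(- \frac{5297}{2951}\right) \left(- \frac{1}{1392}\right) - \frac{9689}{45078} = \frac{5297}{4107792} - \frac{9689}{45078} = - \frac{6593603087}{30861841296}$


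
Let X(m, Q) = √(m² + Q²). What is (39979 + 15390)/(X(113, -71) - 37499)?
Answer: -2076282131/1406157191 - 55369*√17810/1406157191 ≈ -1.4818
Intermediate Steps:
X(m, Q) = √(Q² + m²)
(39979 + 15390)/(X(113, -71) - 37499) = (39979 + 15390)/(√((-71)² + 113²) - 37499) = 55369/(√(5041 + 12769) - 37499) = 55369/(√17810 - 37499) = 55369/(-37499 + √17810)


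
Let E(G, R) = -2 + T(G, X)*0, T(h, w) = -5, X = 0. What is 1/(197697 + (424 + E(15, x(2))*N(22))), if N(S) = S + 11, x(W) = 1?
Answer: 1/198055 ≈ 5.0491e-6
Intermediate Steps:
E(G, R) = -2 (E(G, R) = -2 - 5*0 = -2 + 0 = -2)
N(S) = 11 + S
1/(197697 + (424 + E(15, x(2))*N(22))) = 1/(197697 + (424 - 2*(11 + 22))) = 1/(197697 + (424 - 2*33)) = 1/(197697 + (424 - 66)) = 1/(197697 + 358) = 1/198055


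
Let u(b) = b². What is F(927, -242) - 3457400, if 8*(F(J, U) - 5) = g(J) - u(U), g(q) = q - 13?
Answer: -13858405/4 ≈ -3.4646e+6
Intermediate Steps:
g(q) = -13 + q
F(J, U) = 27/8 - U²/8 + J/8 (F(J, U) = 5 + ((-13 + J) - U²)/8 = 5 + (-13 + J - U²)/8 = 5 + (-13/8 - U²/8 + J/8) = 27/8 - U²/8 + J/8)
F(927, -242) - 3457400 = (27/8 - ⅛*(-242)² + (⅛)*927) - 3457400 = (27/8 - ⅛*58564 + 927/8) - 3457400 = (27/8 - 14641/2 + 927/8) - 3457400 = -28805/4 - 3457400 = -13858405/4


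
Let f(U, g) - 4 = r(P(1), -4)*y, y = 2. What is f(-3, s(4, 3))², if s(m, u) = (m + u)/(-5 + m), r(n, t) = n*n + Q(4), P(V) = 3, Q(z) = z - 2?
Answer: 676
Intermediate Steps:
Q(z) = -2 + z
r(n, t) = 2 + n² (r(n, t) = n*n + (-2 + 4) = n² + 2 = 2 + n²)
s(m, u) = (m + u)/(-5 + m)
f(U, g) = 26 (f(U, g) = 4 + (2 + 3²)*2 = 4 + (2 + 9)*2 = 4 + 11*2 = 4 + 22 = 26)
f(-3, s(4, 3))² = 26² = 676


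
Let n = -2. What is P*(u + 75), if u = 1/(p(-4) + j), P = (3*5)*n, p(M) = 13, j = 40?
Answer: -119280/53 ≈ -2250.6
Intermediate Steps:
P = -30 (P = (3*5)*(-2) = 15*(-2) = -30)
u = 1/53 (u = 1/(13 + 40) = 1/53 ≈ 0.018868)
P*(u + 75) = -30*(1/53 + 75) = -30*3976/53 = -119280/53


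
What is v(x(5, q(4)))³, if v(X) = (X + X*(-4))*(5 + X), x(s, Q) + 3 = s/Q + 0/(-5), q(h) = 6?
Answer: 10793861/1728 ≈ 6246.4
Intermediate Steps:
x(s, Q) = -3 + s/Q (x(s, Q) = -3 + (s/Q + 0/(-5)) = -3 + (s/Q + 0*(-⅕)) = -3 + (s/Q + 0) = -3 + s/Q)
v(X) = -3*X*(5 + X) (v(X) = (X - 4*X)*(5 + X) = (-3*X)*(5 + X) = -3*X*(5 + X))
v(x(5, q(4)))³ = (-3*(-3 + 5/6)*(5 + (-3 + 5/6)))³ = (-3*(-3 + 5*(⅙))*(5 + (-3 + 5*(⅙))))³ = (-3*(-3 + ⅚)*(5 + (-3 + ⅚)))³ = (-3*(-13/6)*(5 - 13/6))³ = (-3*(-13/6)*17/6)³ = (221/12)³ = 10793861/1728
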